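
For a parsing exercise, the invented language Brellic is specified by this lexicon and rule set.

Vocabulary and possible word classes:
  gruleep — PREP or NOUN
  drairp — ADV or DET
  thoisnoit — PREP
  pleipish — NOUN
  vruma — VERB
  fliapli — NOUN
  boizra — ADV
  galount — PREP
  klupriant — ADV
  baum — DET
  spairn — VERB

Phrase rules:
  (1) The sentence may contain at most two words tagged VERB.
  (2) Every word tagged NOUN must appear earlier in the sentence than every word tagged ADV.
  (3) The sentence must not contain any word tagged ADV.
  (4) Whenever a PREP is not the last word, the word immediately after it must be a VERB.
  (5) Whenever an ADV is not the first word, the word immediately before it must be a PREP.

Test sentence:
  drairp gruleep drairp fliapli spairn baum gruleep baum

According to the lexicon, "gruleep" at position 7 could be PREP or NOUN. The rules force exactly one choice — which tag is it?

NOUN

Candidates per position — 1:drairp {ADV,DET}; 2:gruleep {PREP,NOUN}; 3:drairp {ADV,DET}; 4:fliapli {NOUN}; 5:spairn {VERB}; 6:baum {DET}; 7:gruleep {PREP,NOUN}; 8:baum {DET}.
Position 1: ADV is ruled out by rule 2; that leaves DET.
Position 2: PREP is ruled out by rule 4; that leaves NOUN.
Position 3: ADV is ruled out by rule 2; that leaves DET.
Position 7: PREP is ruled out by rule 4; that leaves NOUN.
That leaves exactly one tagging: DET NOUN DET NOUN VERB DET NOUN DET.
Rule-by-rule: rule 1 holds; rule 2 holds; rule 3 holds; rule 4 holds; rule 5 holds.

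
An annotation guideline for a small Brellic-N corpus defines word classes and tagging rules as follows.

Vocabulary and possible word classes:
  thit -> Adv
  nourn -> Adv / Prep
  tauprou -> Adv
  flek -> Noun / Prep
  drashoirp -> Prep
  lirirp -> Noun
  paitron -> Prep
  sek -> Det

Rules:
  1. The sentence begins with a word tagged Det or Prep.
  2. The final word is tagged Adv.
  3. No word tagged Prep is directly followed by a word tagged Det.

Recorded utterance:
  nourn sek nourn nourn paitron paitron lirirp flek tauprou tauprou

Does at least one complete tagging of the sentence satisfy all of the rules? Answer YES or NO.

NO

Candidates per position — 1:nourn {Adv,Prep}; 2:sek {Det}; 3:nourn {Adv,Prep}; 4:nourn {Adv,Prep}; 5:paitron {Prep}; 6:paitron {Prep}; 7:lirirp {Noun}; 8:flek {Noun,Prep}; 9:tauprou {Adv}; 10:tauprou {Adv}.
Every candidate sequence violates at least one rule; no consistent tagging exists.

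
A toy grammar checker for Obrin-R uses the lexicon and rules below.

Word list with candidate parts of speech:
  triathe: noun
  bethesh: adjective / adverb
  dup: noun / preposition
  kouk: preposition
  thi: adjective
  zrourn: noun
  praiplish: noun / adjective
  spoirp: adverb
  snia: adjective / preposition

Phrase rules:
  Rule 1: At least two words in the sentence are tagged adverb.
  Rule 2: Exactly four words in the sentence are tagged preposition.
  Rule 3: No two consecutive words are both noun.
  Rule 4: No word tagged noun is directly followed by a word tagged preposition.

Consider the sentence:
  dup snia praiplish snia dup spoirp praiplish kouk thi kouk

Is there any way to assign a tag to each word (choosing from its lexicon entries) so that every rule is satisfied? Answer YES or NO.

Candidates per position — 1:dup {noun,preposition}; 2:snia {adjective,preposition}; 3:praiplish {noun,adjective}; 4:snia {adjective,preposition}; 5:dup {noun,preposition}; 6:spoirp {adverb}; 7:praiplish {noun,adjective}; 8:kouk {preposition}; 9:thi {adjective}; 10:kouk {preposition}.
Rule 1 cannot be satisfied by any choice of tags from the lexicon.
So there is no consistent tagging.

NO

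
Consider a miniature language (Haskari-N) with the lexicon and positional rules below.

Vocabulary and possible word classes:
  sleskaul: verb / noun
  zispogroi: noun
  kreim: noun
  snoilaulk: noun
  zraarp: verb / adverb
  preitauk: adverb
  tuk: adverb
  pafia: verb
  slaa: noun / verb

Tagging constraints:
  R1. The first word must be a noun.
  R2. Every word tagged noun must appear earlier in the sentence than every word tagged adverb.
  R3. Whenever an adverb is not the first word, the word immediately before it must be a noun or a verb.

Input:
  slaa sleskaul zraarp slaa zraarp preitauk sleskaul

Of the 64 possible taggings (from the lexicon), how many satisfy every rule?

6

Candidates per position — 1:slaa {noun,verb}; 2:sleskaul {verb,noun}; 3:zraarp {verb,adverb}; 4:slaa {noun,verb}; 5:zraarp {verb,adverb}; 6:preitauk {adverb}; 7:sleskaul {verb,noun}.
There are 64 candidate sequences in total.
Checking each against the rules leaves 6 sequences.
Count = 6.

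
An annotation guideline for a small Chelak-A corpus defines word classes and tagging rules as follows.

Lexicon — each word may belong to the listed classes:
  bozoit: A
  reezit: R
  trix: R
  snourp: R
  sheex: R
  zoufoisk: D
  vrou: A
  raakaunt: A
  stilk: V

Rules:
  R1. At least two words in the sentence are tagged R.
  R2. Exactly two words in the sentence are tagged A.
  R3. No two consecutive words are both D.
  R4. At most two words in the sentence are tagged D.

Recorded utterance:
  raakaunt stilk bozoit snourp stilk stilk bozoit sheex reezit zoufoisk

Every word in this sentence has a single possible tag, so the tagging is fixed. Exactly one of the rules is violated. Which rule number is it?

Fixed tagging: A V A R V V A R R D.
Checking each rule: R1 holds, R2 violated, R3 holds, R4 holds.
Only rule 2 fails.

2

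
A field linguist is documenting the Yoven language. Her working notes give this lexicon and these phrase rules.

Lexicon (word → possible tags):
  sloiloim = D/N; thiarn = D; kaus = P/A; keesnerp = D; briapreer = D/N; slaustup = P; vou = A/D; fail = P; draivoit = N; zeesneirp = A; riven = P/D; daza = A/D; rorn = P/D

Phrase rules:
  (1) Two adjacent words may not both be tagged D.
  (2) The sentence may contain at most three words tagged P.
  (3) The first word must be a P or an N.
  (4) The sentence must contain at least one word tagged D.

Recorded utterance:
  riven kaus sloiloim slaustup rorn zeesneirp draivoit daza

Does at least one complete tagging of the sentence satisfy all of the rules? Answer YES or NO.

Candidates per position — 1:riven {P,D}; 2:kaus {P,A}; 3:sloiloim {D,N}; 4:slaustup {P}; 5:rorn {P,D}; 6:zeesneirp {A}; 7:draivoit {N}; 8:daza {A,D}.
One satisfying assignment: P A N P D A N D.
Checking: rule 1 ✓; rule 2 ✓; rule 3 ✓; rule 4 ✓.

YES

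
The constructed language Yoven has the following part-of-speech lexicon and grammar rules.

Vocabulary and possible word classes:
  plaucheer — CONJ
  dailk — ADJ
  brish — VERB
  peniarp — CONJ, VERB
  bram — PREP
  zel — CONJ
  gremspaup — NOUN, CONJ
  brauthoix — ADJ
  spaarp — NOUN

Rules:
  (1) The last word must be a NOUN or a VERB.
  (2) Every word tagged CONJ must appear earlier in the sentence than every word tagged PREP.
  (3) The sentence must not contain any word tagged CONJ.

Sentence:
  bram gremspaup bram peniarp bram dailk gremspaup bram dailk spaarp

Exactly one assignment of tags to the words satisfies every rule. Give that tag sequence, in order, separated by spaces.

Candidates per position — 1:bram {PREP}; 2:gremspaup {NOUN,CONJ}; 3:bram {PREP}; 4:peniarp {CONJ,VERB}; 5:bram {PREP}; 6:dailk {ADJ}; 7:gremspaup {NOUN,CONJ}; 8:bram {PREP}; 9:dailk {ADJ}; 10:spaarp {NOUN}.
Word 2 cannot be CONJ — rule 2 would then fail for every completion. It is NOUN.
Word 4 cannot be CONJ — rule 2 would then fail for every completion. It is VERB.
Word 7 cannot be CONJ — rule 2 would then fail for every completion. It is NOUN.
That leaves exactly one tagging: PREP NOUN PREP VERB PREP ADJ NOUN PREP ADJ NOUN.
Checking: rule 1 holds; rule 2 holds; rule 3 holds.

PREP NOUN PREP VERB PREP ADJ NOUN PREP ADJ NOUN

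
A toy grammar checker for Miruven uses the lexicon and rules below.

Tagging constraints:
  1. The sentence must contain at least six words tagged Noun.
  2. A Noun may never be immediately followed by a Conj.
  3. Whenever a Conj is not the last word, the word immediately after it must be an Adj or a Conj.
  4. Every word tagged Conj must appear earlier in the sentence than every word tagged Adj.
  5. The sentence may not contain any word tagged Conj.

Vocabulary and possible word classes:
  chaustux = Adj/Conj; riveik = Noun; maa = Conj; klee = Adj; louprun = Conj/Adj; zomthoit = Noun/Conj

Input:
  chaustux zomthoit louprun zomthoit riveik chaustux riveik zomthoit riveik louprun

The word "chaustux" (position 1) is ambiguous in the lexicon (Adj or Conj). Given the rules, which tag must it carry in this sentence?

Candidates per position — 1:chaustux {Adj,Conj}; 2:zomthoit {Noun,Conj}; 3:louprun {Conj,Adj}; 4:zomthoit {Noun,Conj}; 5:riveik {Noun}; 6:chaustux {Adj,Conj}; 7:riveik {Noun}; 8:zomthoit {Noun,Conj}; 9:riveik {Noun}; 10:louprun {Conj,Adj}.
Word 1 cannot be Conj — rule 5 would then fail for every completion. It is Adj.
Word 2 cannot be Conj — rule 1 would then fail for every completion. It is Noun.
Word 3 cannot be Conj — rule 2 would then fail for every completion. It is Adj.
Word 4 cannot be Conj — rule 1 would then fail for every completion. It is Noun.
Word 6 cannot be Conj — rule 2 would then fail for every completion. It is Adj.
Word 8 cannot be Conj — rule 1 would then fail for every completion. It is Noun.
Word 10 cannot be Conj — rule 2 would then fail for every completion. It is Adj.
So the tagging must be: Adj Noun Adj Noun Noun Adj Noun Noun Noun Adj.
Rule-by-rule: rule 1 ok; rule 2 ok; rule 3 ok; rule 4 ok; rule 5 ok.

Adj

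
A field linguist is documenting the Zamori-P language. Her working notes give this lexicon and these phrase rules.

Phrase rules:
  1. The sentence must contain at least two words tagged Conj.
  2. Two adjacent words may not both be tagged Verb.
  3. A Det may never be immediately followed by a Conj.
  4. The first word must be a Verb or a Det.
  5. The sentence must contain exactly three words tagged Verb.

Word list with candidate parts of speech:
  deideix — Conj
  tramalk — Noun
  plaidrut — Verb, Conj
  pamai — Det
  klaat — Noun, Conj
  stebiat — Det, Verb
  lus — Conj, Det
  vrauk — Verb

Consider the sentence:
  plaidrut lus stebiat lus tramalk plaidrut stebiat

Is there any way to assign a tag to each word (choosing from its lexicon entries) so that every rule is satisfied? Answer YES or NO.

YES

Candidates per position — 1:plaidrut {Verb,Conj}; 2:lus {Conj,Det}; 3:stebiat {Det,Verb}; 4:lus {Conj,Det}; 5:tramalk {Noun}; 6:plaidrut {Verb,Conj}; 7:stebiat {Det,Verb}.
One satisfying assignment: Verb Det Verb Conj Noun Conj Verb.
Check: rule 1 satisfied; rule 2 satisfied; rule 3 satisfied; rule 4 satisfied; rule 5 satisfied.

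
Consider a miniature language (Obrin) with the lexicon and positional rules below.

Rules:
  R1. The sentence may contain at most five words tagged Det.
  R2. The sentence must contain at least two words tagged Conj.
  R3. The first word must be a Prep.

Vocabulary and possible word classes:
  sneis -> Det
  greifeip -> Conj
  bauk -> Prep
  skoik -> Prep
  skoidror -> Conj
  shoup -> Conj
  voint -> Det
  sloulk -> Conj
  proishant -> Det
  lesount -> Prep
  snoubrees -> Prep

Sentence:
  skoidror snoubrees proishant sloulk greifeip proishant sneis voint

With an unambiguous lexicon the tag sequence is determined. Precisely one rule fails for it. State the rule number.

Fixed tagging: Conj Prep Det Conj Conj Det Det Det.
Applying the rules: R1 pass, R2 pass, R3 fail.
Only rule 3 fails.

3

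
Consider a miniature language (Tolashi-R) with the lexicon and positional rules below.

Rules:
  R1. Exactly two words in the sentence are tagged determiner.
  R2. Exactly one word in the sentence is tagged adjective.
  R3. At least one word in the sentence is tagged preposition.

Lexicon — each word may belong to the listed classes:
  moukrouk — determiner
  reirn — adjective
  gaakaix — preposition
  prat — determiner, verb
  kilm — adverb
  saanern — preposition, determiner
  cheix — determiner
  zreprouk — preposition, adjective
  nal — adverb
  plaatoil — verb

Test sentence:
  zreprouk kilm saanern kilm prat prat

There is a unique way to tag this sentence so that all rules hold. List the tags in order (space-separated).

adjective adverb preposition adverb determiner determiner

Candidates per position — 1:zreprouk {preposition,adjective}; 2:kilm {adverb}; 3:saanern {preposition,determiner}; 4:kilm {adverb}; 5:prat {determiner,verb}; 6:prat {determiner,verb}.
Word 1 cannot be preposition — rule 2 would then fail for every completion. It is adjective.
Word 3 cannot be determiner — rule 3 would then fail for every completion. It is preposition.
Word 5 cannot be verb — rule 1 would then fail for every completion. It is determiner.
Word 6 cannot be verb — rule 1 would then fail for every completion. It is determiner.
That leaves exactly one tagging: adjective adverb preposition adverb determiner determiner.
Rule-by-rule: rule 1 ok; rule 2 ok; rule 3 ok.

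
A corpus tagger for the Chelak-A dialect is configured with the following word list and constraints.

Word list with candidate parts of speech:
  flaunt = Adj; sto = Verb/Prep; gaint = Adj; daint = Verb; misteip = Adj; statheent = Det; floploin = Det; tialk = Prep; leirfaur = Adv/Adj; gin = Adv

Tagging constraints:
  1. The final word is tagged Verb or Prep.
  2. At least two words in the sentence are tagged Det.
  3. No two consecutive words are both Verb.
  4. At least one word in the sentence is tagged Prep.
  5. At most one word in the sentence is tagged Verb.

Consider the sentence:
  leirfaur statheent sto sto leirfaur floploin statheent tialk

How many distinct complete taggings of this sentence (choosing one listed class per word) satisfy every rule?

12

Candidates per position — 1:leirfaur {Adv,Adj}; 2:statheent {Det}; 3:sto {Verb,Prep}; 4:sto {Verb,Prep}; 5:leirfaur {Adv,Adj}; 6:floploin {Det}; 7:statheent {Det}; 8:tialk {Prep}.
There are 16 candidate sequences in total.
Checking each against the rules leaves 12 sequences.
Count = 12.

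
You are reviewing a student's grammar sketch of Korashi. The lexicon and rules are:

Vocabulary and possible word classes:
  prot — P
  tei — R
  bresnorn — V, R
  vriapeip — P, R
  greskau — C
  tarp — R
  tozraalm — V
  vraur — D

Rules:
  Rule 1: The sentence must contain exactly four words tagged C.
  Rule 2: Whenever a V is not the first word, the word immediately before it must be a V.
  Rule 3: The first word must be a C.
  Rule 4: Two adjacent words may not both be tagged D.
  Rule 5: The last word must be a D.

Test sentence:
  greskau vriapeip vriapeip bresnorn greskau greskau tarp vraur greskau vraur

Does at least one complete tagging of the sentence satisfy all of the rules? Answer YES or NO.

Candidates per position — 1:greskau {C}; 2:vriapeip {P,R}; 3:vriapeip {P,R}; 4:bresnorn {V,R}; 5:greskau {C}; 6:greskau {C}; 7:tarp {R}; 8:vraur {D}; 9:greskau {C}; 10:vraur {D}.
One satisfying assignment: C R P R C C R D C D.
Verifying each rule — rule 1 ok; rule 2 ok; rule 3 ok; rule 4 ok; rule 5 ok.

YES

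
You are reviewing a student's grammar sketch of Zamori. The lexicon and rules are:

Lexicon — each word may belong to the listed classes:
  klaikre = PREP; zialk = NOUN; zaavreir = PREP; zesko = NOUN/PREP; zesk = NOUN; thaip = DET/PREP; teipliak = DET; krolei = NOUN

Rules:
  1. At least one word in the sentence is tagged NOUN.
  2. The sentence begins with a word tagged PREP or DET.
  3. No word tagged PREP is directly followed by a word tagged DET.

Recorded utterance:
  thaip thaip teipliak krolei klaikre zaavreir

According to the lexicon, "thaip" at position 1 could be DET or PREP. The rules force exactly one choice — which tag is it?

Candidates per position — 1:thaip {DET,PREP}; 2:thaip {DET,PREP}; 3:teipliak {DET}; 4:krolei {NOUN}; 5:klaikre {PREP}; 6:zaavreir {PREP}.
Word 1 cannot be PREP — rule 3 would then fail for every completion. It is DET.
Word 2 cannot be PREP — rule 3 would then fail for every completion. It is DET.
The unique satisfying tagging is: DET DET DET NOUN PREP PREP.
Checking: rule 1 holds; rule 2 holds; rule 3 holds.

DET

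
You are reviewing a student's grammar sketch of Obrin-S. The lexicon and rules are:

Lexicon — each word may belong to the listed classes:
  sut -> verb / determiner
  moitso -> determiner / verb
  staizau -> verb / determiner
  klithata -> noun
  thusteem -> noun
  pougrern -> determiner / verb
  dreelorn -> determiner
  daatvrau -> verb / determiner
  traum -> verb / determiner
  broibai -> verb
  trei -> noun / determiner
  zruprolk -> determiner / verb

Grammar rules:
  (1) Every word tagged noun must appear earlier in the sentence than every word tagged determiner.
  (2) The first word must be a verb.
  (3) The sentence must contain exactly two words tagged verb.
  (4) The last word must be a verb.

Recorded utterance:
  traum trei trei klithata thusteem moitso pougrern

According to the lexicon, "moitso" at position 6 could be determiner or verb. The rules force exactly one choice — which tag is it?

determiner

Candidates per position — 1:traum {verb,determiner}; 2:trei {noun,determiner}; 3:trei {noun,determiner}; 4:klithata {noun}; 5:thusteem {noun}; 6:moitso {determiner,verb}; 7:pougrern {determiner,verb}.
Position 1: tagging it determiner would leave rule 1 unsatisfiable, so it must be verb.
Position 2: tagging it determiner would leave rule 1 unsatisfiable, so it must be noun.
Position 3: tagging it determiner would leave rule 1 unsatisfiable, so it must be noun.
Position 7: tagging it determiner would leave rule 4 unsatisfiable, so it must be verb.
Position 6: tagging it verb would leave rule 3 unsatisfiable, so it must be determiner.
The unique satisfying tagging is: verb noun noun noun noun determiner verb.
Check: rule 1 satisfied; rule 2 satisfied; rule 3 satisfied; rule 4 satisfied.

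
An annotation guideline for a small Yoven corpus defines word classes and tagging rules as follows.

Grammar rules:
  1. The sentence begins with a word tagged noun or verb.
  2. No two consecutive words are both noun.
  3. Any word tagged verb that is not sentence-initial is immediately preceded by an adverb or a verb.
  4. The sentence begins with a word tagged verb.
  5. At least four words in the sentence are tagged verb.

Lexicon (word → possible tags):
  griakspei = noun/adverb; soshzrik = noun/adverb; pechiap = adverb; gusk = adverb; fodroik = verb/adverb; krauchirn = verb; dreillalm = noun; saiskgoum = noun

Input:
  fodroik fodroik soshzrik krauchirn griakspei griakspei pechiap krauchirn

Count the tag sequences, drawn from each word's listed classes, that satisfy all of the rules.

3

Candidates per position — 1:fodroik {verb,adverb}; 2:fodroik {verb,adverb}; 3:soshzrik {noun,adverb}; 4:krauchirn {verb}; 5:griakspei {noun,adverb}; 6:griakspei {noun,adverb}; 7:pechiap {adverb}; 8:krauchirn {verb}.
There are 32 candidate sequences in total.
The sequences that satisfy every rule: verb verb adverb verb noun adverb adverb verb; verb verb adverb verb adverb noun adverb verb; verb verb adverb verb adverb adverb adverb verb.
Count = 3.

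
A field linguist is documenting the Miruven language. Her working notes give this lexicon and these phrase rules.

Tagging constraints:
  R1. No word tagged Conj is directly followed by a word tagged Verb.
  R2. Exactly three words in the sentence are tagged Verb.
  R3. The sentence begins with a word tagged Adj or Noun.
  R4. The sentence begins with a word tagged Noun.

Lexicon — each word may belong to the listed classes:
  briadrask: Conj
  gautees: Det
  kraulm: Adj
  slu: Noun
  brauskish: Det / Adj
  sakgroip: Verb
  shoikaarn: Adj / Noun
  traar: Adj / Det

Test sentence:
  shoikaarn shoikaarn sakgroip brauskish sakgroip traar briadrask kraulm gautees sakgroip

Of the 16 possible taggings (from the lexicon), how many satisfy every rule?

8

Candidates per position — 1:shoikaarn {Adj,Noun}; 2:shoikaarn {Adj,Noun}; 3:sakgroip {Verb}; 4:brauskish {Det,Adj}; 5:sakgroip {Verb}; 6:traar {Adj,Det}; 7:briadrask {Conj}; 8:kraulm {Adj}; 9:gautees {Det}; 10:sakgroip {Verb}.
There are 16 candidate sequences in total.
Checking each against the rules leaves 8 sequences.
Count = 8.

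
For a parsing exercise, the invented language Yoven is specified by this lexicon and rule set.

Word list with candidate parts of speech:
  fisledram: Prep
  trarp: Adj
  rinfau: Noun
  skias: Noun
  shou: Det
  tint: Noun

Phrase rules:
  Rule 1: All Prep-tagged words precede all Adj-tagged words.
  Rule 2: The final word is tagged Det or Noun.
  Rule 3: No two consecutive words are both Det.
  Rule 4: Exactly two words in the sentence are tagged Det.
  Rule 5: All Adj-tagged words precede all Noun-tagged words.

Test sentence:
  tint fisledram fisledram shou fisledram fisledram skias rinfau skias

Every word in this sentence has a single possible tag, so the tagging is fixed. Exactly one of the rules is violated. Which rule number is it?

4

Fixed tagging: Noun Prep Prep Det Prep Prep Noun Noun Noun.
Rule check: R1 ok, R2 ok, R3 ok, R4 fails, R5 ok.
Only rule 4 fails.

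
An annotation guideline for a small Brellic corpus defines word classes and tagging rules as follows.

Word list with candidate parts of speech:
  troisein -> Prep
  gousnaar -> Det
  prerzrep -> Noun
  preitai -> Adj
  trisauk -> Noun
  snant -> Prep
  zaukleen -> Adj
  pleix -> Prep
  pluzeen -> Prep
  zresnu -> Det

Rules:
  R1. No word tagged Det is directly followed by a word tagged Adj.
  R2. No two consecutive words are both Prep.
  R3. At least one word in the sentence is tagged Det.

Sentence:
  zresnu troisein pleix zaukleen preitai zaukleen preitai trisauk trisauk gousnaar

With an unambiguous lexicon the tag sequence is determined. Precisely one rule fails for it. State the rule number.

2

Fixed tagging: Det Prep Prep Adj Adj Adj Adj Noun Noun Det.
Rule check: R1 pass, R2 fail, R3 pass.
Only rule 2 fails.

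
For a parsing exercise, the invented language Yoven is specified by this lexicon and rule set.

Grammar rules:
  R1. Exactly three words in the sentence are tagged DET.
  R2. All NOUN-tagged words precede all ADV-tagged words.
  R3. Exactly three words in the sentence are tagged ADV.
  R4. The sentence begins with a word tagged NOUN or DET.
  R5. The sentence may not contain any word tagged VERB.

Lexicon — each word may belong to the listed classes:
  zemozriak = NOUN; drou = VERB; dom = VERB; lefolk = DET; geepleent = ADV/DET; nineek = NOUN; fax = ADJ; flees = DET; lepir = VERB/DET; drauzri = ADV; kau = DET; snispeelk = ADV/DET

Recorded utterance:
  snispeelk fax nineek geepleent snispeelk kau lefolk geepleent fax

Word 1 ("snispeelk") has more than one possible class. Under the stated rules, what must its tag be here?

Candidates per position — 1:snispeelk {ADV,DET}; 2:fax {ADJ}; 3:nineek {NOUN}; 4:geepleent {ADV,DET}; 5:snispeelk {ADV,DET}; 6:kau {DET}; 7:lefolk {DET}; 8:geepleent {ADV,DET}; 9:fax {ADJ}.
At position 1, choosing ADV makes rule 2 impossible to satisfy; hence DET.
At position 4, choosing DET makes rule 1 impossible to satisfy; hence ADV.
At position 5, choosing DET makes rule 1 impossible to satisfy; hence ADV.
At position 8, choosing DET makes rule 1 impossible to satisfy; hence ADV.
The unique satisfying tagging is: DET ADJ NOUN ADV ADV DET DET ADV ADJ.
Verifying each rule — rule 1 holds; rule 2 holds; rule 3 holds; rule 4 holds; rule 5 holds.

DET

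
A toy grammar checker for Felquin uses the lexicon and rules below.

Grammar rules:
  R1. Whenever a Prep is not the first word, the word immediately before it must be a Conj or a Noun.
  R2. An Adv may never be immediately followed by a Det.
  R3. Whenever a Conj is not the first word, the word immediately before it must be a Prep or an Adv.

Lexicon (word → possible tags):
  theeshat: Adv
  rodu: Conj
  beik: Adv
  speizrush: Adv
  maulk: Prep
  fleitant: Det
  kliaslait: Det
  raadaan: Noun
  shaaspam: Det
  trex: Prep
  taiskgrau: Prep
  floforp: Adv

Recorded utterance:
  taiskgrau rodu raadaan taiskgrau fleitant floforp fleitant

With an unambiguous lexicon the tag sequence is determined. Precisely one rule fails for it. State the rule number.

Fixed tagging: Prep Conj Noun Prep Det Adv Det.
Checking each rule: R1 ✓, R2 ✗, R3 ✓.
Only rule 2 fails.

2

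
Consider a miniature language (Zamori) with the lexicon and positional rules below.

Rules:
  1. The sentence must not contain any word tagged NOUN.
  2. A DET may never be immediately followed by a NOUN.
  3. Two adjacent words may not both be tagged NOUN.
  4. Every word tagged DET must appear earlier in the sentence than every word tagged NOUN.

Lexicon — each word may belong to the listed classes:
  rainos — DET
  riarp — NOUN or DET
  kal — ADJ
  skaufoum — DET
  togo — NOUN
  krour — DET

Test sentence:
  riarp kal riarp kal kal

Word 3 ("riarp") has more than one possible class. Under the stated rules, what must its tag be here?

DET

Candidates per position — 1:riarp {NOUN,DET}; 2:kal {ADJ}; 3:riarp {NOUN,DET}; 4:kal {ADJ}; 5:kal {ADJ}.
Position 1: tagging it NOUN would leave rule 1 unsatisfiable, so it must be DET.
Position 3: tagging it NOUN would leave rule 1 unsatisfiable, so it must be DET.
That leaves exactly one tagging: DET ADJ DET ADJ ADJ.
Rule-by-rule: rule 1 ✓; rule 2 ✓; rule 3 ✓; rule 4 ✓.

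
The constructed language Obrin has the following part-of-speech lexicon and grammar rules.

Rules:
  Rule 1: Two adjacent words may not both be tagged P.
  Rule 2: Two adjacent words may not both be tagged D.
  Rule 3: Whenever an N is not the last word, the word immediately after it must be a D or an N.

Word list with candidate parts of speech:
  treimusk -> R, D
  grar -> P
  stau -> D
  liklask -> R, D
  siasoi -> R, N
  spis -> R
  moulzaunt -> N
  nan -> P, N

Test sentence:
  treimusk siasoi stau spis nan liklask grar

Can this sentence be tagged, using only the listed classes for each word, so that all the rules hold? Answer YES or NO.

YES

Candidates per position — 1:treimusk {R,D}; 2:siasoi {R,N}; 3:stau {D}; 4:spis {R}; 5:nan {P,N}; 6:liklask {R,D}; 7:grar {P}.
One satisfying assignment: R R D R P R P.
Check: rule 1 ✓; rule 2 ✓; rule 3 ✓.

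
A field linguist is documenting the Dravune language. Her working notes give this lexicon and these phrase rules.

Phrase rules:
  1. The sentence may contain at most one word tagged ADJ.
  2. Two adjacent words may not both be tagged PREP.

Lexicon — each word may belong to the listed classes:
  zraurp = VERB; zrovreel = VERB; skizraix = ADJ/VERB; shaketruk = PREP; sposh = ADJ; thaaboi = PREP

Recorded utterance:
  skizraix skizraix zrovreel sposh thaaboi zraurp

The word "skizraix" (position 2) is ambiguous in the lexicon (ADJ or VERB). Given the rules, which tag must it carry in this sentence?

Candidates per position — 1:skizraix {ADJ,VERB}; 2:skizraix {ADJ,VERB}; 3:zrovreel {VERB}; 4:sposh {ADJ}; 5:thaaboi {PREP}; 6:zraurp {VERB}.
Position 1: tagging it ADJ would leave rule 1 unsatisfiable, so it must be VERB.
Position 2: tagging it ADJ would leave rule 1 unsatisfiable, so it must be VERB.
The only consistent sequence is: VERB VERB VERB ADJ PREP VERB.
Verifying each rule — rule 1 satisfied; rule 2 satisfied.

VERB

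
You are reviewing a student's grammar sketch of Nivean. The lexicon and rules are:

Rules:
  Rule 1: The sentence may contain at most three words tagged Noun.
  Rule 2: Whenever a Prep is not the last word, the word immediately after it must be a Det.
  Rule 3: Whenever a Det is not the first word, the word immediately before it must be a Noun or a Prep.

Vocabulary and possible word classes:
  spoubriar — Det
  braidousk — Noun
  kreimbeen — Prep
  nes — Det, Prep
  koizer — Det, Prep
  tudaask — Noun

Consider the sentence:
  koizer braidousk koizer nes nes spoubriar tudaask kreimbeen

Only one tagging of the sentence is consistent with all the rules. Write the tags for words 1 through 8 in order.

Det Noun Prep Det Prep Det Noun Prep

Candidates per position — 1:koizer {Det,Prep}; 2:braidousk {Noun}; 3:koizer {Det,Prep}; 4:nes {Det,Prep}; 5:nes {Det,Prep}; 6:spoubriar {Det}; 7:tudaask {Noun}; 8:kreimbeen {Prep}.
Word 1 cannot be Prep — rule 2 would then fail for every completion. It is Det.
Word 5 cannot be Det — rule 3 would then fail for every completion. It is Prep.
Word 4 cannot be Prep — rule 2 would then fail for every completion. It is Det.
Word 3 cannot be Det — rule 3 would then fail for every completion. It is Prep.
The only consistent sequence is: Det Noun Prep Det Prep Det Noun Prep.
Check: rule 1 holds; rule 2 holds; rule 3 holds.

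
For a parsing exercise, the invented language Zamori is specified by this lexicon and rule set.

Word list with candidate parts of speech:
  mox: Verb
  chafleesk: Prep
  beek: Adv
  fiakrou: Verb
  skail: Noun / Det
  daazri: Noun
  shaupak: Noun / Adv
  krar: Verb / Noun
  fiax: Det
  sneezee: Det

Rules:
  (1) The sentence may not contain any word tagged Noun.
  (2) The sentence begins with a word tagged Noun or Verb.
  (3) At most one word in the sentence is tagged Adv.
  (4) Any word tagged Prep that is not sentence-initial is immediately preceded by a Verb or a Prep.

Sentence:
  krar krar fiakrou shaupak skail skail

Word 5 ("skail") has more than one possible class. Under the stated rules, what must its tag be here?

Det

Candidates per position — 1:krar {Verb,Noun}; 2:krar {Verb,Noun}; 3:fiakrou {Verb}; 4:shaupak {Noun,Adv}; 5:skail {Noun,Det}; 6:skail {Noun,Det}.
If word 1 were Noun, no tagging could satisfy rule 1; so word 1 is Verb.
If word 2 were Noun, no tagging could satisfy rule 1; so word 2 is Verb.
If word 4 were Noun, no tagging could satisfy rule 1; so word 4 is Adv.
If word 5 were Noun, no tagging could satisfy rule 1; so word 5 is Det.
If word 6 were Noun, no tagging could satisfy rule 1; so word 6 is Det.
So the tagging must be: Verb Verb Verb Adv Det Det.
Checking: rule 1 holds; rule 2 holds; rule 3 holds; rule 4 holds.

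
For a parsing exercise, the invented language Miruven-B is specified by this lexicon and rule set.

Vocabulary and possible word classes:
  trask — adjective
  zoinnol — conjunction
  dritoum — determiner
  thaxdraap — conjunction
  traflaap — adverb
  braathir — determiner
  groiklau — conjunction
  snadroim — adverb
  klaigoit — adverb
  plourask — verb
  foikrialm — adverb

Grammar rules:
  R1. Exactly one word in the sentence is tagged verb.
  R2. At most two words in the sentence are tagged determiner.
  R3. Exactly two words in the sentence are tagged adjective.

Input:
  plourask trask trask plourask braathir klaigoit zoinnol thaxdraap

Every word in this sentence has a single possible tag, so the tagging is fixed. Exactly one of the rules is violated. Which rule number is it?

1

Fixed tagging: verb adjective adjective verb determiner adverb conjunction conjunction.
Applying the rules: R1 fail, R2 pass, R3 pass.
Only rule 1 fails.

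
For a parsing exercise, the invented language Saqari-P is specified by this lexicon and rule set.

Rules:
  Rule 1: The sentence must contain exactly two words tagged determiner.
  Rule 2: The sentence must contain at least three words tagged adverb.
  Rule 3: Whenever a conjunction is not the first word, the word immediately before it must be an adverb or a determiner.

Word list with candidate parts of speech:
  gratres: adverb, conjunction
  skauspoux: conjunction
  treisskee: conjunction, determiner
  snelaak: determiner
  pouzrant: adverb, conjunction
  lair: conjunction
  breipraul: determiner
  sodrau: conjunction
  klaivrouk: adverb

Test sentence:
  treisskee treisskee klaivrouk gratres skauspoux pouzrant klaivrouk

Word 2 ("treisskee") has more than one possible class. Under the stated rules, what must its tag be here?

determiner

Candidates per position — 1:treisskee {conjunction,determiner}; 2:treisskee {conjunction,determiner}; 3:klaivrouk {adverb}; 4:gratres {adverb,conjunction}; 5:skauspoux {conjunction}; 6:pouzrant {adverb,conjunction}; 7:klaivrouk {adverb}.
Word 1 cannot be conjunction — rule 1 would then fail for every completion. It is determiner.
Word 2 cannot be conjunction — rule 1 would then fail for every completion. It is determiner.
Word 4 cannot be conjunction — rule 3 would then fail for every completion. It is adverb.
Word 6 cannot be conjunction — rule 3 would then fail for every completion. It is adverb.
So the tagging must be: determiner determiner adverb adverb conjunction adverb adverb.
Verifying each rule — rule 1 holds; rule 2 holds; rule 3 holds.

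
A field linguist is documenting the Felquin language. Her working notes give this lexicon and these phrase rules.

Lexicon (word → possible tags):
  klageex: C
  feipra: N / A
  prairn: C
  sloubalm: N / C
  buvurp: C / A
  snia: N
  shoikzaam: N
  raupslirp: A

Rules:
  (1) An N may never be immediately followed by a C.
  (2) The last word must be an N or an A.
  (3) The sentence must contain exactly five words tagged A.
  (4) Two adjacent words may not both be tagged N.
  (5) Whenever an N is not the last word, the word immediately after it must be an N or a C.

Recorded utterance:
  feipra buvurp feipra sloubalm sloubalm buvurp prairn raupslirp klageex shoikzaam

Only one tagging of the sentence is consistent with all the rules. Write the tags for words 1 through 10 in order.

A A A C C A C A C N

Candidates per position — 1:feipra {N,A}; 2:buvurp {C,A}; 3:feipra {N,A}; 4:sloubalm {N,C}; 5:sloubalm {N,C}; 6:buvurp {C,A}; 7:prairn {C}; 8:raupslirp {A}; 9:klageex {C}; 10:shoikzaam {N}.
Word 1 cannot be N — rule 3 would then fail for every completion. It is A.
Word 2 cannot be C — rule 3 would then fail for every completion. It is A.
Word 3 cannot be N — rule 3 would then fail for every completion. It is A.
Word 6 cannot be C — rule 3 would then fail for every completion. It is A.
Word 5 cannot be N — rule 5 would then fail for every completion. It is C.
Word 4 cannot be N — rule 1 would then fail for every completion. It is C.
That leaves exactly one tagging: A A A C C A C A C N.
Rule-by-rule: rule 1 ok; rule 2 ok; rule 3 ok; rule 4 ok; rule 5 ok.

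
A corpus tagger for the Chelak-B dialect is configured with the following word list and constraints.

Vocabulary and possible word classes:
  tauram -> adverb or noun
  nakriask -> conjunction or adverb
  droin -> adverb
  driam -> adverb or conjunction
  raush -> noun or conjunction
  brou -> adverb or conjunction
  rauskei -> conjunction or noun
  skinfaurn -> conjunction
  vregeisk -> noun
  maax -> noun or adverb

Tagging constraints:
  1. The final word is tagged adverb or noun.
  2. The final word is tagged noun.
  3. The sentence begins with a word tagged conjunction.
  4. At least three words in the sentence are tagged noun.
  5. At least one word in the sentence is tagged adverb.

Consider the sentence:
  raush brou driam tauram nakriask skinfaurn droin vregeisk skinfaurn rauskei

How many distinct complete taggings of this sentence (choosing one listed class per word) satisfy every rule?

8

Candidates per position — 1:raush {noun,conjunction}; 2:brou {adverb,conjunction}; 3:driam {adverb,conjunction}; 4:tauram {adverb,noun}; 5:nakriask {conjunction,adverb}; 6:skinfaurn {conjunction}; 7:droin {adverb}; 8:vregeisk {noun}; 9:skinfaurn {conjunction}; 10:rauskei {conjunction,noun}.
There are 64 candidate sequences in total.
Checking each against the rules leaves 8 sequences.
Count = 8.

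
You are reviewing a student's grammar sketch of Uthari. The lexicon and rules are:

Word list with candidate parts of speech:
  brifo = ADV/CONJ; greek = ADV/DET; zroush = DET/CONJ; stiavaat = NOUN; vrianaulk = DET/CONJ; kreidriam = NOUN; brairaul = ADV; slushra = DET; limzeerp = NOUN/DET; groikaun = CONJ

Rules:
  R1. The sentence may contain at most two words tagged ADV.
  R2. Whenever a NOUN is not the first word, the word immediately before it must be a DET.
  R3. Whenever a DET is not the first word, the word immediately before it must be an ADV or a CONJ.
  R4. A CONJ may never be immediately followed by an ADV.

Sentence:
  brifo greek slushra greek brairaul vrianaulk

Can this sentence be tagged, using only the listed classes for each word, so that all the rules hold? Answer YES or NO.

NO

Candidates per position — 1:brifo {ADV,CONJ}; 2:greek {ADV,DET}; 3:slushra {DET}; 4:greek {ADV,DET}; 5:brairaul {ADV}; 6:vrianaulk {DET,CONJ}.
Every candidate sequence violates at least one rule; no consistent tagging exists.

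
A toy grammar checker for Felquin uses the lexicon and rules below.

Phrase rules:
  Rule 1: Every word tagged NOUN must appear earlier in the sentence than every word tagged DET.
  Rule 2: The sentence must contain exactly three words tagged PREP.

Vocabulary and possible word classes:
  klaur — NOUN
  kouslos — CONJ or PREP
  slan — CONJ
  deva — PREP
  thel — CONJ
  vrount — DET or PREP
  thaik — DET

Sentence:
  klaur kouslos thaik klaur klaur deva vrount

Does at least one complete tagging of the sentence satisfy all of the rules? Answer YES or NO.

Candidates per position — 1:klaur {NOUN}; 2:kouslos {CONJ,PREP}; 3:thaik {DET}; 4:klaur {NOUN}; 5:klaur {NOUN}; 6:deva {PREP}; 7:vrount {DET,PREP}.
Rule 1 cannot be satisfied by any choice of tags from the lexicon.
So there is no consistent tagging.

NO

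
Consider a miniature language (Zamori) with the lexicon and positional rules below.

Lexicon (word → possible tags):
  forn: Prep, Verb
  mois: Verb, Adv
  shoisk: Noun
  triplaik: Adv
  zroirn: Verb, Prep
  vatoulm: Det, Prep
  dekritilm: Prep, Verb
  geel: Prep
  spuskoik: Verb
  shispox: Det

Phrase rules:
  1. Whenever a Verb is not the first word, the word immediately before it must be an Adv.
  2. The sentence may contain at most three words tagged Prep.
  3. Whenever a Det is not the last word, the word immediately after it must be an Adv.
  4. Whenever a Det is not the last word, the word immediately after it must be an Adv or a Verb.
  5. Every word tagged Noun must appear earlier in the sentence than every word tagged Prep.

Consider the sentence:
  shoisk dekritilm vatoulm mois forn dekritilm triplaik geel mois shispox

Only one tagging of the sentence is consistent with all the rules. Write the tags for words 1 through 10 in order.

Noun Prep Det Adv Verb Prep Adv Prep Adv Det

Candidates per position — 1:shoisk {Noun}; 2:dekritilm {Prep,Verb}; 3:vatoulm {Det,Prep}; 4:mois {Verb,Adv}; 5:forn {Prep,Verb}; 6:dekritilm {Prep,Verb}; 7:triplaik {Adv}; 8:geel {Prep}; 9:mois {Verb,Adv}; 10:shispox {Det}.
Word 2 cannot be Verb — rule 1 would then fail for every completion. It is Prep.
Word 4 cannot be Verb — rule 1 would then fail for every completion. It is Adv.
Word 6 cannot be Verb — rule 1 would then fail for every completion. It is Prep.
Word 9 cannot be Verb — rule 1 would then fail for every completion. It is Adv.
Word 3 cannot be Prep — rule 2 would then fail for every completion. It is Det.
Word 5 cannot be Prep — rule 2 would then fail for every completion. It is Verb.
So the tagging must be: Noun Prep Det Adv Verb Prep Adv Prep Adv Det.
Rule-by-rule: rule 1 ok; rule 2 ok; rule 3 ok; rule 4 ok; rule 5 ok.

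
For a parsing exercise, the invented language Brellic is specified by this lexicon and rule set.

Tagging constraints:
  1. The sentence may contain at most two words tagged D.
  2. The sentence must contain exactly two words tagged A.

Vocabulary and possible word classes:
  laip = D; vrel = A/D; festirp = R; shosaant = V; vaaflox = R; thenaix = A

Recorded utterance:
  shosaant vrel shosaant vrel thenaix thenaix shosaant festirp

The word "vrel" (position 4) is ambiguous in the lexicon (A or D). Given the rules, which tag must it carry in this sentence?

Candidates per position — 1:shosaant {V}; 2:vrel {A,D}; 3:shosaant {V}; 4:vrel {A,D}; 5:thenaix {A}; 6:thenaix {A}; 7:shosaant {V}; 8:festirp {R}.
Word 2 cannot be A — rule 2 would then fail for every completion. It is D.
Word 4 cannot be A — rule 2 would then fail for every completion. It is D.
That leaves exactly one tagging: V D V D A A V R.
Verifying each rule — rule 1 holds; rule 2 holds.

D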